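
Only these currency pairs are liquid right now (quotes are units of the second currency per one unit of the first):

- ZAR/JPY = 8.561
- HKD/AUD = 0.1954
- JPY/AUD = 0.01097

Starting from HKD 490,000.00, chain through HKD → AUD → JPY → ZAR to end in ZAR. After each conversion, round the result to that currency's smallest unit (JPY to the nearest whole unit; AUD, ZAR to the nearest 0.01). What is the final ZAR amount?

ZAR 1,019,505.31

HKD 490,000.00 × 0.1954 = AUD 95,746.00
AUD 95,746.00 ÷ 0.01097 = JPY 8,727,985
JPY 8,727,985 ÷ 8.561 = ZAR 1,019,505.31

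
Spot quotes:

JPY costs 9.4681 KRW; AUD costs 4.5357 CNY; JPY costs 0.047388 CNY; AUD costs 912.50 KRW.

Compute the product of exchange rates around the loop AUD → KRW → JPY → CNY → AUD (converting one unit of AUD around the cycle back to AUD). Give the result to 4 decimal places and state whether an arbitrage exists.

1.0069 (arbitrage exists)

Around AUD → KRW → JPY → CNY → AUD: 1 × 912.50 ÷ 9.4681 × 0.047388 ÷ 4.5357 = 1.006918
Product > 1; profitable direction is AUD → KRW → JPY → CNY → AUD.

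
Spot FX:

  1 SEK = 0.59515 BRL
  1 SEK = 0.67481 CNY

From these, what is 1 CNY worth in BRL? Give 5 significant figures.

CNY/BRL = 0.88195

1 CNY ÷ 0.67481 = 1.4819 SEK
1.4819 SEK × 0.59515 = 0.881952 BRL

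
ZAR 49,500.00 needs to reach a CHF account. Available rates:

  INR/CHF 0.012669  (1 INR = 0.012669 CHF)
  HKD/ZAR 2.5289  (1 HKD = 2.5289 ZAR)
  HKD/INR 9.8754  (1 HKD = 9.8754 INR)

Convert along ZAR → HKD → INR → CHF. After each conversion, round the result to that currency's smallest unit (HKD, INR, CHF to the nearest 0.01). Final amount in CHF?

CHF 2,448.90

ZAR 49,500.00 ÷ 2.5289 = HKD 19,573.73
HKD 19,573.73 × 9.8754 = INR 193,298.41
INR 193,298.41 × 0.012669 = CHF 2,448.90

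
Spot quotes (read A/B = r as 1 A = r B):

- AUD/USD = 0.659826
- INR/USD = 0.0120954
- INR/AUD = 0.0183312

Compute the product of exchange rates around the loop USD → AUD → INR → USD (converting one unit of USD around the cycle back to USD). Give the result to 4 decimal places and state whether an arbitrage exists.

Around USD → AUD → INR → USD: 1 ÷ 0.659826 ÷ 0.0183312 × 0.0120954 = 1.000000
Product ≈ 1 (deviation 0.000%, within rounding noise).

1.0000 (no arbitrage)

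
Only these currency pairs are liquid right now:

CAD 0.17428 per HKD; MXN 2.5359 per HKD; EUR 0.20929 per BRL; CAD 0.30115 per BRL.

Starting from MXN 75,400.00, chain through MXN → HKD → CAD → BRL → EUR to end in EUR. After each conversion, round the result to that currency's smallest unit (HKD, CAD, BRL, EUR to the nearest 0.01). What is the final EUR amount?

EUR 3,601.24

MXN 75,400.00 ÷ 2.5359 = HKD 29,733.03
HKD 29,733.03 × 0.17428 = CAD 5,181.87
CAD 5,181.87 ÷ 0.30115 = BRL 17,206.94
BRL 17,206.94 × 0.20929 = EUR 3,601.24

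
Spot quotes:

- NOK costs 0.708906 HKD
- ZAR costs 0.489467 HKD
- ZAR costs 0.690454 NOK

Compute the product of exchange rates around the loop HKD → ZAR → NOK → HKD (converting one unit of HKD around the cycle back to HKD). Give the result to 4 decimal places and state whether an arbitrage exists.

Around HKD → ZAR → NOK → HKD: 1 ÷ 0.489467 × 0.690454 × 0.708906 = 1.000000
Product ≈ 1 (deviation 0.000%, within rounding noise).

1.0000 (no arbitrage)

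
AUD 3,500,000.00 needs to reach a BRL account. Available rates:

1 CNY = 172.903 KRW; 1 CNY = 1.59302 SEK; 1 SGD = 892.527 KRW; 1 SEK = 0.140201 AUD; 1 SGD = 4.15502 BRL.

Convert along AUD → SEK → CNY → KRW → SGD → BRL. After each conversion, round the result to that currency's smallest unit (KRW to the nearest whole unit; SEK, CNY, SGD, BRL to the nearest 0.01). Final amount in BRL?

BRL 12,613,917.58

AUD 3,500,000.00 ÷ 0.140201 = SEK 24,964,158.60
SEK 24,964,158.60 ÷ 1.59302 = CNY 15,670,963.70
CNY 15,670,963.70 × 172.903 = KRW 2,709,556,637
KRW 2,709,556,637 ÷ 892.527 = SGD 3,035,825.96
SGD 3,035,825.96 × 4.15502 = BRL 12,613,917.58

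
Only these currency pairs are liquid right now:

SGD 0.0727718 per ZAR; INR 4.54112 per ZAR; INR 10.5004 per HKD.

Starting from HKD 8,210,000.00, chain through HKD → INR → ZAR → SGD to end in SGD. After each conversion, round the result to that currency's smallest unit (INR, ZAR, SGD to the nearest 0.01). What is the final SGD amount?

HKD 8,210,000.00 × 10.5004 = INR 86,208,284.00
INR 86,208,284.00 ÷ 4.54112 = ZAR 18,983,925.55
ZAR 18,983,925.55 × 0.0727718 = SGD 1,381,494.43

SGD 1,381,494.43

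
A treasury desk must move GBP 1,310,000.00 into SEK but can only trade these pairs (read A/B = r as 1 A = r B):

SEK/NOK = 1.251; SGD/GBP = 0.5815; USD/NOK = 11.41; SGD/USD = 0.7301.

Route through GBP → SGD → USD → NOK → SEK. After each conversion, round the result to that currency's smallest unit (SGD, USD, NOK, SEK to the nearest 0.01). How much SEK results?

GBP 1,310,000.00 ÷ 0.5815 = SGD 2,252,794.50
SGD 2,252,794.50 × 0.7301 = USD 1,644,765.26
USD 1,644,765.26 × 11.41 = NOK 18,766,771.62
NOK 18,766,771.62 ÷ 1.251 = SEK 15,001,416.16

SEK 15,001,416.16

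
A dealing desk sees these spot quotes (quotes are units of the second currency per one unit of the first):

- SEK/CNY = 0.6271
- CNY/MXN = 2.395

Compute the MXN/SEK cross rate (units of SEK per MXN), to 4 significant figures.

1 MXN ÷ 2.395 = 0.417537 CNY
0.417537 CNY ÷ 0.6271 = 0.665821 SEK

MXN/SEK = 0.6658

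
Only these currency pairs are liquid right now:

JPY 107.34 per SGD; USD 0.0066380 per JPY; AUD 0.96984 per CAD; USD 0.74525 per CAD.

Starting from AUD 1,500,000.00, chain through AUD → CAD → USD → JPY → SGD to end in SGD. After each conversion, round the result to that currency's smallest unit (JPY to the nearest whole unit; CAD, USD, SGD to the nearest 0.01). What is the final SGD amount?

SGD 1,617,686.32

AUD 1,500,000.00 ÷ 0.96984 = CAD 1,546,646.87
CAD 1,546,646.87 × 0.74525 = USD 1,152,638.58
USD 1,152,638.58 ÷ 0.0066380 = JPY 173,642,450
JPY 173,642,450 ÷ 107.34 = SGD 1,617,686.32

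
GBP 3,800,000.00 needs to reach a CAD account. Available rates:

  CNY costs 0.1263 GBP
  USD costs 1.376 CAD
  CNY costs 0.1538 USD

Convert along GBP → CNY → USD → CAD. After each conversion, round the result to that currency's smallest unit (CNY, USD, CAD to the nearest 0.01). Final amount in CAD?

GBP 3,800,000.00 ÷ 0.1263 = CNY 30,087,094.22
CNY 30,087,094.22 × 0.1538 = USD 4,627,395.09
USD 4,627,395.09 × 1.376 = CAD 6,367,295.64

CAD 6,367,295.64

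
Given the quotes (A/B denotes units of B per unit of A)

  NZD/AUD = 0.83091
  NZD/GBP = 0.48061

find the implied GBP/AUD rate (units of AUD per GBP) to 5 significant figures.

GBP/AUD = 1.7289

1 GBP ÷ 0.48061 = 2.08069 NZD
2.08069 NZD × 0.83091 = 1.72887 AUD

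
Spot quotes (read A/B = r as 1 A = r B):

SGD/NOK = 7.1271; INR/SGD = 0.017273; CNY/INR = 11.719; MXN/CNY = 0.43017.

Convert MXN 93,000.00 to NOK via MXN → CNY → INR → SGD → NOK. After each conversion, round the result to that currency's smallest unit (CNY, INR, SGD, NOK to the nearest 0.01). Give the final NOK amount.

NOK 57,715.75

MXN 93,000.00 × 0.43017 = CNY 40,005.81
CNY 40,005.81 × 11.719 = INR 468,828.09
INR 468,828.09 × 0.017273 = SGD 8,098.07
SGD 8,098.07 × 7.1271 = NOK 57,715.75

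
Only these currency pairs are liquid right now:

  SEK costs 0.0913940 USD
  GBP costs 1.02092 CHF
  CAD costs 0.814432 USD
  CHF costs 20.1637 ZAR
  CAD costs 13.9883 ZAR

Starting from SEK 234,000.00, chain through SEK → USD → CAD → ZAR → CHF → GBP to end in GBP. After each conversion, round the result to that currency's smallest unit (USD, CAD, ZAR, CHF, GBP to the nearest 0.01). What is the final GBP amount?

SEK 234,000.00 × 0.0913940 = USD 21,386.20
USD 21,386.20 ÷ 0.814432 = CAD 26,259.04
CAD 26,259.04 × 13.9883 = ZAR 367,319.33
ZAR 367,319.33 ÷ 20.1637 = CHF 18,216.86
CHF 18,216.86 ÷ 1.02092 = GBP 17,843.57

GBP 17,843.57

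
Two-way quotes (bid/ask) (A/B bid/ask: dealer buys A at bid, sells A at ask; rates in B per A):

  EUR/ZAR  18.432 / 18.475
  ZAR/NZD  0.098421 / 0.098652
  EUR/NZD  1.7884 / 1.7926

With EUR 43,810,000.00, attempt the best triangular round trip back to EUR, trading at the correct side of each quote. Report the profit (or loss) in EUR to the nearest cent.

Best loop EUR → ZAR → NZD → EUR:
EUR 43,810,000.00 × 18.432 (sell EUR at bid) = ZAR 807,505,920.00
ZAR 807,505,920.00 × 0.098421 (sell ZAR at bid) = NZD 79,475,540.15
NZD 79,475,540.15 ÷ 1.7926 (buy EUR at ask) = EUR 44,335,345.39

Net profit: EUR 525,345.39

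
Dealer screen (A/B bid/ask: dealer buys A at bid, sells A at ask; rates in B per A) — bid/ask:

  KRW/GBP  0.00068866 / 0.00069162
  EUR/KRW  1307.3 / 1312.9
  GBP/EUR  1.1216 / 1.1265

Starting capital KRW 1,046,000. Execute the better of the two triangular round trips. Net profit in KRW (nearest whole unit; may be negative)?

Best loop KRW → GBP → EUR → KRW:
KRW 1,046,000 × 0.00068866 (sell KRW at bid) = GBP 720.34
GBP 720.34 × 1.1216 (sell GBP at bid) = EUR 807.93
EUR 807.93 × 1307.3 (sell EUR at bid) = KRW 1,056,209

Net profit: KRW 10,209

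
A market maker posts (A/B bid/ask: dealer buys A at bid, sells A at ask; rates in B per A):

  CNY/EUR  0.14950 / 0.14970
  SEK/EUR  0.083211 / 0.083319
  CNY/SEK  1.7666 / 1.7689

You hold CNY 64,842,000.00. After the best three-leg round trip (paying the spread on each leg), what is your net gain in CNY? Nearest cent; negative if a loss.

Net profit: CNY 931,395.67

Best loop CNY → EUR → SEK → CNY:
CNY 64,842,000.00 × 0.14950 (sell CNY at bid) = EUR 9,693,879.00
EUR 9,693,879.00 ÷ 0.083319 (buy SEK at ask) = SEK 116,346,559.61
SEK 116,346,559.61 ÷ 1.7689 (buy CNY at ask) = CNY 65,773,395.67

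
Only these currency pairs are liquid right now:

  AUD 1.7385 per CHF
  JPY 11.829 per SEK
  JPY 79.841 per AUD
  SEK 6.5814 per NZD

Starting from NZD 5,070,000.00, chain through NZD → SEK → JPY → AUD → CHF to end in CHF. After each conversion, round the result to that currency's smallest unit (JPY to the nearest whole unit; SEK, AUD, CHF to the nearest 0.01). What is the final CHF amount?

CHF 2,843,633.46

NZD 5,070,000.00 × 6.5814 = SEK 33,367,698.00
SEK 33,367,698.00 × 11.829 = JPY 394,706,500
JPY 394,706,500 ÷ 79.841 = AUD 4,943,656.77
AUD 4,943,656.77 ÷ 1.7385 = CHF 2,843,633.46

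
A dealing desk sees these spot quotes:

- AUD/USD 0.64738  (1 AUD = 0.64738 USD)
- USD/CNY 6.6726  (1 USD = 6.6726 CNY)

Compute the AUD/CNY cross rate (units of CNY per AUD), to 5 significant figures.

1 AUD × 0.64738 = 0.64738 USD
0.64738 USD × 6.6726 = 4.31971 CNY

AUD/CNY = 4.3197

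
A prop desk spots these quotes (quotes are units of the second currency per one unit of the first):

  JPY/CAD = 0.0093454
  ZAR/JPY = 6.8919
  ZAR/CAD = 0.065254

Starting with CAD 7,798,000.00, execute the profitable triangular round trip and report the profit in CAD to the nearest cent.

Profitable loop is CAD → JPY → ZAR → CAD:
CAD 7,798,000.00 ÷ 0.0093454 = JPY 834,421,213
JPY 834,421,213 ÷ 6.8919 = ZAR 121,072,739.39
ZAR 121,072,739.39 × 0.065254 = CAD 7,900,480.54
Profit = CAD 7,900,480.54 − CAD 7,798,000.00

Profit: CAD 102,480.54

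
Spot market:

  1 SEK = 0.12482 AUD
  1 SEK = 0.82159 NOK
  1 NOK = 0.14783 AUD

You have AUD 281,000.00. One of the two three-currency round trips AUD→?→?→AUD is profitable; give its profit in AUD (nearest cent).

Profit: AUD 7,783.77

Profitable loop is AUD → NOK → SEK → AUD:
AUD 281,000.00 ÷ 0.14783 = NOK 1,900,832.04
NOK 1,900,832.04 ÷ 0.82159 = SEK 2,313,601.72
SEK 2,313,601.72 × 0.12482 = AUD 288,783.77
Profit = AUD 288,783.77 − AUD 281,000.00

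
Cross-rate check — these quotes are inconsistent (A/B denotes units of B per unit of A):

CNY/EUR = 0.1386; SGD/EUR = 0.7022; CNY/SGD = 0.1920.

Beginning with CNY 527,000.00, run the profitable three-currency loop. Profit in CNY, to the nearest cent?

Profit: CNY 14,766.06

Profitable loop is CNY → EUR → SGD → CNY:
CNY 527,000.00 × 0.1386 = EUR 73,042.20
EUR 73,042.20 ÷ 0.7022 = SGD 104,019.08
SGD 104,019.08 ÷ 0.1920 = CNY 541,766.06
Profit = CNY 541,766.06 − CNY 527,000.00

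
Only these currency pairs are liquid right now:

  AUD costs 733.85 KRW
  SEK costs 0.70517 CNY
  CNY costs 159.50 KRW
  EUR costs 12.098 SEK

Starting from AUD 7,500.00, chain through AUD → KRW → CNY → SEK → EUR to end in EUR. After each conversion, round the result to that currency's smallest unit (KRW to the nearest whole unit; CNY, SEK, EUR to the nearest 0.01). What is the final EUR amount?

EUR 4,044.83

AUD 7,500.00 × 733.85 = KRW 5,503,875
KRW 5,503,875 ÷ 159.50 = CNY 34,507.05
CNY 34,507.05 ÷ 0.70517 = SEK 48,934.37
SEK 48,934.37 ÷ 12.098 = EUR 4,044.83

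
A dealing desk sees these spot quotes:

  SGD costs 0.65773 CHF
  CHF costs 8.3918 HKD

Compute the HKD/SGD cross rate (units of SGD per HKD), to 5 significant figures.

1 HKD ÷ 8.3918 = 0.119164 CHF
0.119164 CHF ÷ 0.65773 = 0.181175 SGD

HKD/SGD = 0.18117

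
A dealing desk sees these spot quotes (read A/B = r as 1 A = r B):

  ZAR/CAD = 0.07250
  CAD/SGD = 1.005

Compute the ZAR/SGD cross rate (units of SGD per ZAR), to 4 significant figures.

1 ZAR × 0.07250 = 0.0725 CAD
0.0725 CAD × 1.005 = 0.0728625 SGD

ZAR/SGD = 0.07286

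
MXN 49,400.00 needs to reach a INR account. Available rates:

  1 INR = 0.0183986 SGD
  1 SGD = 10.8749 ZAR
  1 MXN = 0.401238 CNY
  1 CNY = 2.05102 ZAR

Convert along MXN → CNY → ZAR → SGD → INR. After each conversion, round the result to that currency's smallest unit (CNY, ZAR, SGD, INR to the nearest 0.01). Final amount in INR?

INR 203,183.94

MXN 49,400.00 × 0.401238 = CNY 19,821.16
CNY 19,821.16 × 2.05102 = ZAR 40,653.60
ZAR 40,653.60 ÷ 10.8749 = SGD 3,738.30
SGD 3,738.30 ÷ 0.0183986 = INR 203,183.94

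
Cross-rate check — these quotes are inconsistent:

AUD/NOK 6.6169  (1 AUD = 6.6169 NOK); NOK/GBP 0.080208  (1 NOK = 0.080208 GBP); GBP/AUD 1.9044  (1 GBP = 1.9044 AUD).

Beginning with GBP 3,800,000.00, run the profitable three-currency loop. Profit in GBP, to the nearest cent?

Profit: GBP 40,732.21

Profitable loop is GBP → AUD → NOK → GBP:
GBP 3,800,000.00 × 1.9044 = AUD 7,236,720.00
AUD 7,236,720.00 × 6.6169 = NOK 47,884,652.57
NOK 47,884,652.57 × 0.080208 = GBP 3,840,732.21
Profit = GBP 3,840,732.21 − GBP 3,800,000.00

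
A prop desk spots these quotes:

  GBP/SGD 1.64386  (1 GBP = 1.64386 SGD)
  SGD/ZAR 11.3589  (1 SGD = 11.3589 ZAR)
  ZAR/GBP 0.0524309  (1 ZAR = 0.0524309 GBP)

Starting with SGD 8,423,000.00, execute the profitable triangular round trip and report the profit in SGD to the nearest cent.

Profit: SGD 180,563.81

Profitable loop is SGD → GBP → ZAR → SGD:
SGD 8,423,000.00 ÷ 1.64386 = GBP 5,123,915.66
GBP 5,123,915.66 ÷ 0.0524309 = ZAR 97,727,020.93
ZAR 97,727,020.93 ÷ 11.3589 = SGD 8,603,563.81
Profit = SGD 8,603,563.81 − SGD 8,423,000.00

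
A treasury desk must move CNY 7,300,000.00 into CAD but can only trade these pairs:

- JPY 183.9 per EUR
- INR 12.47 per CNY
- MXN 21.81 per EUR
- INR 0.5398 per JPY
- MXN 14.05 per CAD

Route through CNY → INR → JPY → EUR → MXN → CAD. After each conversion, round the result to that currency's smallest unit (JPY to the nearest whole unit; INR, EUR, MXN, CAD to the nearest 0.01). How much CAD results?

CAD 1,423,488.78

CNY 7,300,000.00 × 12.47 = INR 91,031,000.00
INR 91,031,000.00 ÷ 0.5398 = JPY 168,638,385
JPY 168,638,385 ÷ 183.9 = EUR 917,011.34
EUR 917,011.34 × 21.81 = MXN 20,000,017.33
MXN 20,000,017.33 ÷ 14.05 = CAD 1,423,488.78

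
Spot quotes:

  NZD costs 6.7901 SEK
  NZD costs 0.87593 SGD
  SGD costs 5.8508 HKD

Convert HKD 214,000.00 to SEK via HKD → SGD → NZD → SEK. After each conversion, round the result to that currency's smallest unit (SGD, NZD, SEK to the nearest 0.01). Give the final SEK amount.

SEK 283,534.07

HKD 214,000.00 ÷ 5.8508 = SGD 36,576.19
SGD 36,576.19 ÷ 0.87593 = NZD 41,756.98
NZD 41,756.98 × 6.7901 = SEK 283,534.07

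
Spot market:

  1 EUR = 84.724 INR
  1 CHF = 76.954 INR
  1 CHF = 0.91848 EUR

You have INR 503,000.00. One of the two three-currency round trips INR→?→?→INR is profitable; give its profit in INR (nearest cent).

Profit: INR 5,642.85

Profitable loop is INR → CHF → EUR → INR:
INR 503,000.00 ÷ 76.954 = CHF 6,536.37
CHF 6,536.37 × 0.91848 = EUR 6,003.53
EUR 6,003.53 × 84.724 = INR 508,642.85
Profit = INR 508,642.85 − INR 503,000.00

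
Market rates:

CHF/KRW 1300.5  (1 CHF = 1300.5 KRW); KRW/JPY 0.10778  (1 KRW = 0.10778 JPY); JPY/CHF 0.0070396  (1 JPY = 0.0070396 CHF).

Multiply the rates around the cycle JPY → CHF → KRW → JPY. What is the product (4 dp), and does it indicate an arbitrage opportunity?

Around JPY → CHF → KRW → JPY: 1 × 0.0070396 × 1300.5 × 0.10778 = 0.986726
Product < 1; profitable direction is JPY → KRW → CHF → JPY.

0.9867 (arbitrage exists)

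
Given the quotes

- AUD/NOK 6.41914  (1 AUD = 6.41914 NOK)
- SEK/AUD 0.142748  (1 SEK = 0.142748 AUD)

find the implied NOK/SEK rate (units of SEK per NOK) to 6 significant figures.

NOK/SEK = 1.09132

1 NOK ÷ 6.41914 = 0.155784 AUD
0.155784 AUD ÷ 0.142748 = 1.09132 SEK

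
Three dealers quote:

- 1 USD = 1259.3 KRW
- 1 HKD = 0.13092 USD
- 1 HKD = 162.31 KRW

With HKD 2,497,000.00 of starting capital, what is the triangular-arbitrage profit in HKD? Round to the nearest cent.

Profit: HKD 39,345.80

Profitable loop is HKD → USD → KRW → HKD:
HKD 2,497,000.00 × 0.13092 = USD 326,907.24
USD 326,907.24 × 1259.3 = KRW 411,674,287
KRW 411,674,287 ÷ 162.31 = HKD 2,536,345.80
Profit = HKD 2,536,345.80 − HKD 2,497,000.00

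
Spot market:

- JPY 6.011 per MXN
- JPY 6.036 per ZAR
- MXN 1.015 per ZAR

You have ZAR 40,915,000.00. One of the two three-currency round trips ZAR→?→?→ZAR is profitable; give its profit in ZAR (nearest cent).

Profit: ZAR 441,720.67

Profitable loop is ZAR → MXN → JPY → ZAR:
ZAR 40,915,000.00 × 1.015 = MXN 41,528,725.00
MXN 41,528,725.00 × 6.011 = JPY 249,629,166
JPY 249,629,166 ÷ 6.036 = ZAR 41,356,720.67
Profit = ZAR 41,356,720.67 − ZAR 40,915,000.00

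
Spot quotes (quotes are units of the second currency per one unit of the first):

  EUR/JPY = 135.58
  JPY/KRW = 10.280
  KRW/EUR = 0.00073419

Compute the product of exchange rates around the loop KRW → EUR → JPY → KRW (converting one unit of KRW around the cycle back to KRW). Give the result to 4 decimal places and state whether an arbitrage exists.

1.0233 (arbitrage exists)

Around KRW → EUR → JPY → KRW: 1 × 0.00073419 × 135.58 × 10.280 = 1.023286
Product > 1; profitable direction is KRW → EUR → JPY → KRW.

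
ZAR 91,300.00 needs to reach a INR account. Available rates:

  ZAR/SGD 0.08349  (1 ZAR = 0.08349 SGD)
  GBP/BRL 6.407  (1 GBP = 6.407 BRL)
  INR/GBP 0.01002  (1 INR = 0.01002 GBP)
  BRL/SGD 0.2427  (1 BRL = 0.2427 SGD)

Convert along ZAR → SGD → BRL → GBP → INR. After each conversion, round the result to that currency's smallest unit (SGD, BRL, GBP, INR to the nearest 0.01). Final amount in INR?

ZAR 91,300.00 × 0.08349 = SGD 7,622.64
SGD 7,622.64 ÷ 0.2427 = BRL 31,407.66
BRL 31,407.66 ÷ 6.407 = GBP 4,902.09
GBP 4,902.09 ÷ 0.01002 = INR 489,230.54

INR 489,230.54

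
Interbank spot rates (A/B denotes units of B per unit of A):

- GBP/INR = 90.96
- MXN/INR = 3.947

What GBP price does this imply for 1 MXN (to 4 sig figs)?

1 MXN × 3.947 = 3.947 INR
3.947 INR ÷ 90.96 = 0.0433927 GBP

MXN/GBP = 0.04339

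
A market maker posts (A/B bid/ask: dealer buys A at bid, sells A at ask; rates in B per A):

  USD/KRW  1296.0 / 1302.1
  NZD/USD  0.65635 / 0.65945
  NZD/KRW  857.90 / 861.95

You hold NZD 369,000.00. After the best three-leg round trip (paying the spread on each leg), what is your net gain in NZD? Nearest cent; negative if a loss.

Net result: NZD -330.83 (no profitable arbitrage after spreads)

Best loop NZD → KRW → USD → NZD:
NZD 369,000.00 × 857.90 (sell NZD at bid) = KRW 316,565,100
KRW 316,565,100 ÷ 1302.1 (buy USD at ask) = USD 243,118.88
USD 243,118.88 ÷ 0.65945 (buy NZD at ask) = NZD 368,669.17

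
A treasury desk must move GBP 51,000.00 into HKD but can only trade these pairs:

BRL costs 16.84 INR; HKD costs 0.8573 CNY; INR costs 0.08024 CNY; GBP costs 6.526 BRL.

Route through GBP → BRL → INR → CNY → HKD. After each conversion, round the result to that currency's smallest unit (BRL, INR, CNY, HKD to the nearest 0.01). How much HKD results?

HKD 524,586.89

GBP 51,000.00 × 6.526 = BRL 332,826.00
BRL 332,826.00 × 16.84 = INR 5,604,789.84
INR 5,604,789.84 × 0.08024 = CNY 449,728.34
CNY 449,728.34 ÷ 0.8573 = HKD 524,586.89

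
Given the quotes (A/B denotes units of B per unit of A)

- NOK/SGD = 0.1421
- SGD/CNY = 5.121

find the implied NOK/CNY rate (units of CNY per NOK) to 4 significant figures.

1 NOK × 0.1421 = 0.1421 SGD
0.1421 SGD × 5.121 = 0.727694 CNY

NOK/CNY = 0.7277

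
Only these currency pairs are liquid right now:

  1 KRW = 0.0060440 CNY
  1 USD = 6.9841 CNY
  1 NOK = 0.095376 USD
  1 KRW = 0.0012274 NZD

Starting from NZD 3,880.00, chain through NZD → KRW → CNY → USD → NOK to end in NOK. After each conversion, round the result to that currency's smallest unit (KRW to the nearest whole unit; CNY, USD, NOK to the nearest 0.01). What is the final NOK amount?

NZD 3,880.00 ÷ 0.0012274 = KRW 3,161,154
KRW 3,161,154 × 0.0060440 = CNY 19,106.01
CNY 19,106.01 ÷ 6.9841 = USD 2,735.64
USD 2,735.64 ÷ 0.095376 = NOK 28,682.69

NOK 28,682.69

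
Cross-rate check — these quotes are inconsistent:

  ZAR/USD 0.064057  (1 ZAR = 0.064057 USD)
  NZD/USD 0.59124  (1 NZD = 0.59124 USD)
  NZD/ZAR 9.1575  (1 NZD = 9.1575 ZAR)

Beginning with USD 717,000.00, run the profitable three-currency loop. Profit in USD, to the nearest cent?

Profit: USD 5,669.03

Profitable loop is USD → ZAR → NZD → USD:
USD 717,000.00 ÷ 0.064057 = ZAR 11,193,156.10
ZAR 11,193,156.10 ÷ 9.1575 = NZD 1,222,293.87
NZD 1,222,293.87 × 0.59124 = USD 722,669.03
Profit = USD 722,669.03 − USD 717,000.00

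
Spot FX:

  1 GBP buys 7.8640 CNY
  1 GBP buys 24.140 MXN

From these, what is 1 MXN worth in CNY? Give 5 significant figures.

1 MXN ÷ 24.140 = 0.041425 GBP
0.041425 GBP × 7.8640 = 0.325766 CNY

MXN/CNY = 0.32577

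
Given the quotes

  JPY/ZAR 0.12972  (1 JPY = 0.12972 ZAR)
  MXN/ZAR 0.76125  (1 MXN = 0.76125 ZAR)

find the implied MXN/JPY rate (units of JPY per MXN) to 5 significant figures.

MXN/JPY = 5.8684

1 MXN × 0.76125 = 0.76125 ZAR
0.76125 ZAR ÷ 0.12972 = 5.86841 JPY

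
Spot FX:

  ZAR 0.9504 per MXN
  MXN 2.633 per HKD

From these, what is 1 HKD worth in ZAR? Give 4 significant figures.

1 HKD × 2.633 = 2.633 MXN
2.633 MXN × 0.9504 = 2.5024 ZAR

HKD/ZAR = 2.502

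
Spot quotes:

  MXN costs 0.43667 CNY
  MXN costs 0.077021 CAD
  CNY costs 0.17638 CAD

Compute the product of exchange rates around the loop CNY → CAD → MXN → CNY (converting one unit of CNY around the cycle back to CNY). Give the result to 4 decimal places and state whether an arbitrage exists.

Around CNY → CAD → MXN → CNY: 1 × 0.17638 ÷ 0.077021 × 0.43667 = 0.999985
Product ≈ 1 (deviation 0.001%, within rounding noise).

1.0000 (no arbitrage)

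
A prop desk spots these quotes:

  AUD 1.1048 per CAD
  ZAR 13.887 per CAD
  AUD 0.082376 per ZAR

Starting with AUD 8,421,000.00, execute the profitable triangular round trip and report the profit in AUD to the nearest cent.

Profit: AUD 298,450.91

Profitable loop is AUD → CAD → ZAR → AUD:
AUD 8,421,000.00 ÷ 1.1048 = CAD 7,622,194.06
CAD 7,622,194.06 × 13.887 = ZAR 105,849,408.94
ZAR 105,849,408.94 × 0.082376 = AUD 8,719,450.91
Profit = AUD 8,719,450.91 − AUD 8,421,000.00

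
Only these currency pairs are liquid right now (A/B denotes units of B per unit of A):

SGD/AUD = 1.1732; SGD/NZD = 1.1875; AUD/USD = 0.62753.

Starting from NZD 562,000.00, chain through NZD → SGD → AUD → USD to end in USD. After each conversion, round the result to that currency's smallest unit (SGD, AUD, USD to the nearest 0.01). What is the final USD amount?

USD 348,424.95

NZD 562,000.00 ÷ 1.1875 = SGD 473,263.16
SGD 473,263.16 × 1.1732 = AUD 555,232.34
AUD 555,232.34 × 0.62753 = USD 348,424.95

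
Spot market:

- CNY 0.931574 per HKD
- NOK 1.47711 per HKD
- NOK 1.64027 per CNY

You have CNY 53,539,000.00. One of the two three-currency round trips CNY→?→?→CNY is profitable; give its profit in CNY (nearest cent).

Profitable loop is CNY → NOK → HKD → CNY:
CNY 53,539,000.00 × 1.64027 = NOK 87,818,415.53
NOK 87,818,415.53 ÷ 1.47711 = HKD 59,452,861.01
HKD 59,452,861.01 × 0.931574 = CNY 55,384,739.54
Profit = CNY 55,384,739.54 − CNY 53,539,000.00

Profit: CNY 1,845,739.54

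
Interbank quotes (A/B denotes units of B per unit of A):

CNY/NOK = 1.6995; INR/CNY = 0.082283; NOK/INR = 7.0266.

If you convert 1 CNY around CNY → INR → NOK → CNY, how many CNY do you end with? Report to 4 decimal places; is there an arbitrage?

Around CNY → INR → NOK → CNY: 1 ÷ 0.082283 ÷ 7.0266 ÷ 1.6995 = 1.017709
Product > 1; profitable direction is CNY → INR → NOK → CNY.

1.0177 (arbitrage exists)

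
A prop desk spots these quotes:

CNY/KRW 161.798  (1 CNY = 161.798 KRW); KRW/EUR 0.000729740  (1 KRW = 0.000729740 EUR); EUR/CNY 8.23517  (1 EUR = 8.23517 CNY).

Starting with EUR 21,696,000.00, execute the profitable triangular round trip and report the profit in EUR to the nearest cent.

Profit: EUR 617,402.63

Profitable loop is EUR → KRW → CNY → EUR:
EUR 21,696,000.00 ÷ 0.000729740 = KRW 29,731,137,117
KRW 29,731,137,117 ÷ 161.798 = CNY 183,754,663.95
CNY 183,754,663.95 ÷ 8.23517 = EUR 22,313,402.63
Profit = EUR 22,313,402.63 − EUR 21,696,000.00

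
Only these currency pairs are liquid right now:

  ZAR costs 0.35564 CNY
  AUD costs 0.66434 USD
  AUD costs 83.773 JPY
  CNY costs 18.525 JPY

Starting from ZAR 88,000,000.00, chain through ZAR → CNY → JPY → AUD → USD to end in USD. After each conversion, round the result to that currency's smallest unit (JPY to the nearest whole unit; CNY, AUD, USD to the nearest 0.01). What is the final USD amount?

USD 4,597,670.29

ZAR 88,000,000.00 × 0.35564 = CNY 31,296,320.00
CNY 31,296,320.00 × 18.525 = JPY 579,764,328
JPY 579,764,328 ÷ 83.773 = AUD 6,920,658.54
AUD 6,920,658.54 × 0.66434 = USD 4,597,670.29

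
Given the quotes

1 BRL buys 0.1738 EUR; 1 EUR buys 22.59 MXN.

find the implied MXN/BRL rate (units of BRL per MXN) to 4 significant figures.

1 MXN ÷ 22.59 = 0.0442674 EUR
0.0442674 EUR ÷ 0.1738 = 0.254703 BRL

MXN/BRL = 0.2547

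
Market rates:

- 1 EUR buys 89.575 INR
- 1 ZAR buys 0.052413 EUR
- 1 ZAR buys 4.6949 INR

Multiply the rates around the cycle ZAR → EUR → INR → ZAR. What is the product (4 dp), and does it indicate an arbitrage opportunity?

1.0000 (no arbitrage)

Around ZAR → EUR → INR → ZAR: 1 × 0.052413 × 89.575 ÷ 4.6949 = 0.999999
Product ≈ 1 (deviation 0.000%, within rounding noise).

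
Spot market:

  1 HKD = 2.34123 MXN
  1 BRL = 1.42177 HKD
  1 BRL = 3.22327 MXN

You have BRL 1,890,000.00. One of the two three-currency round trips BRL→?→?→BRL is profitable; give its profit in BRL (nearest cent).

Profit: BRL 61,814.52

Profitable loop is BRL → HKD → MXN → BRL:
BRL 1,890,000.00 × 1.42177 = HKD 2,687,145.30
HKD 2,687,145.30 × 2.34123 = MXN 6,291,225.19
MXN 6,291,225.19 ÷ 3.22327 = BRL 1,951,814.52
Profit = BRL 1,951,814.52 − BRL 1,890,000.00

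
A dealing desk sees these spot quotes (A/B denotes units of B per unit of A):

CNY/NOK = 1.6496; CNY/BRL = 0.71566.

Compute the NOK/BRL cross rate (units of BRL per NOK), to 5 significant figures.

1 NOK ÷ 1.6496 = 0.606208 CNY
0.606208 CNY × 0.71566 = 0.433839 BRL

NOK/BRL = 0.43384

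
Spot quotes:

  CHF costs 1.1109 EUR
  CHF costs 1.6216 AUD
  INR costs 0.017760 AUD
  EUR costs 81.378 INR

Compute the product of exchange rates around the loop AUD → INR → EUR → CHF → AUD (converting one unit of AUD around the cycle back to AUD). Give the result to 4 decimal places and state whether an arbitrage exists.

Around AUD → INR → EUR → CHF → AUD: 1 ÷ 0.017760 ÷ 81.378 ÷ 1.1109 × 1.6216 = 1.009994
Product > 1; profitable direction is AUD → INR → EUR → CHF → AUD.

1.0100 (arbitrage exists)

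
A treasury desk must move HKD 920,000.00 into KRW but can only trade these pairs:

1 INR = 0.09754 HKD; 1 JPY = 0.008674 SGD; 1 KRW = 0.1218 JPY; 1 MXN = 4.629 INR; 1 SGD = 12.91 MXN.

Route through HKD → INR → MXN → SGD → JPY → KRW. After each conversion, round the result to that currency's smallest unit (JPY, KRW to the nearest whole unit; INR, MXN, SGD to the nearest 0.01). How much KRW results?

HKD 920,000.00 ÷ 0.09754 = INR 9,432,027.89
INR 9,432,027.89 ÷ 4.629 = MXN 2,037,595.14
MXN 2,037,595.14 ÷ 12.91 = SGD 157,830.76
SGD 157,830.76 ÷ 0.008674 = JPY 18,195,845
JPY 18,195,845 ÷ 0.1218 = KRW 149,391,174

KRW 149,391,174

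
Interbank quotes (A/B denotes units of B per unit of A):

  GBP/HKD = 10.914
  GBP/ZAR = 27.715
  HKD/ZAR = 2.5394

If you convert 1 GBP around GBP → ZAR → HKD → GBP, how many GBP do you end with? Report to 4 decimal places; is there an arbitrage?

1.0000 (no arbitrage)

Around GBP → ZAR → HKD → GBP: 1 × 27.715 ÷ 2.5394 ÷ 10.914 = 1.000000
Product ≈ 1 (deviation 0.000%, within rounding noise).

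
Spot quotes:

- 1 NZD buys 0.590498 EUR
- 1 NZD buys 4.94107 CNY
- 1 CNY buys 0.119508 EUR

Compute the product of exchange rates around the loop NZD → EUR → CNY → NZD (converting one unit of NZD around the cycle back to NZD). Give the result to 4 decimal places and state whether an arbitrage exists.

1.0000 (no arbitrage)

Around NZD → EUR → CNY → NZD: 1 × 0.590498 ÷ 0.119508 ÷ 4.94107 = 1.000001
Product ≈ 1 (deviation 0.000%, within rounding noise).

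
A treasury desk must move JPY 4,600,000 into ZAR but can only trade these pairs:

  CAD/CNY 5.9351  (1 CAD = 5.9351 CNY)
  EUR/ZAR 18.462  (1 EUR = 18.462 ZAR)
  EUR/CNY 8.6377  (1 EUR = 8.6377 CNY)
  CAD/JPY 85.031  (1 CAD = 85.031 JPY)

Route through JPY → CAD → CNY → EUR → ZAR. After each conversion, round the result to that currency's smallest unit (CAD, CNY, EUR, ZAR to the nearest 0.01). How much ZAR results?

JPY 4,600,000 ÷ 85.031 = CAD 54,097.92
CAD 54,097.92 × 5.9351 = CNY 321,076.56
CNY 321,076.56 ÷ 8.6377 = EUR 37,171.53
EUR 37,171.53 × 18.462 = ZAR 686,260.79

ZAR 686,260.79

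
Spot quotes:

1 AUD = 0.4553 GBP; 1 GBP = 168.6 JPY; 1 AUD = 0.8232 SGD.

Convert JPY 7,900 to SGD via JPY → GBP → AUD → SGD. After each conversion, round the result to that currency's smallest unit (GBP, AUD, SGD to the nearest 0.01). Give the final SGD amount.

JPY 7,900 ÷ 168.6 = GBP 46.86
GBP 46.86 ÷ 0.4553 = AUD 102.92
AUD 102.92 × 0.8232 = SGD 84.72

SGD 84.72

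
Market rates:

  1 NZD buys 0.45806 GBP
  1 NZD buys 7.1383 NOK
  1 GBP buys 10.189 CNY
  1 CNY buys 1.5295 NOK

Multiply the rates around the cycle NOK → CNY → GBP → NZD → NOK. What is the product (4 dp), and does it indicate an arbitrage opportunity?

Around NOK → CNY → GBP → NZD → NOK: 1 ÷ 1.5295 ÷ 10.189 ÷ 0.45806 × 7.1383 = 0.999980
Product ≈ 1 (deviation 0.002%, within rounding noise).

1.0000 (no arbitrage)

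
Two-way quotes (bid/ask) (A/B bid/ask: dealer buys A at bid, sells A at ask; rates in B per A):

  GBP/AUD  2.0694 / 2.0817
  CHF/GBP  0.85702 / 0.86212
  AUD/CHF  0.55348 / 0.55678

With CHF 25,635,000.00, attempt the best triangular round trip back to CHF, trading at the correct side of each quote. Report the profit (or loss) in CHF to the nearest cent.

Best loop CHF → AUD → GBP → CHF:
CHF 25,635,000.00 ÷ 0.55678 (buy AUD at ask) = AUD 46,041,524.48
AUD 46,041,524.48 ÷ 2.0817 (buy GBP at ask) = GBP 22,117,271.69
GBP 22,117,271.69 ÷ 0.86212 (buy CHF at ask) = CHF 25,654,516.41

Net profit: CHF 19,516.41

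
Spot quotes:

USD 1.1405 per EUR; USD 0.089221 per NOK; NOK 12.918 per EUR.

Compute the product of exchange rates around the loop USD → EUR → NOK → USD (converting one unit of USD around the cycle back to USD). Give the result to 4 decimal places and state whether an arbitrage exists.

1.0106 (arbitrage exists)

Around USD → EUR → NOK → USD: 1 ÷ 1.1405 × 12.918 × 0.089221 = 1.010572
Product > 1; profitable direction is USD → EUR → NOK → USD.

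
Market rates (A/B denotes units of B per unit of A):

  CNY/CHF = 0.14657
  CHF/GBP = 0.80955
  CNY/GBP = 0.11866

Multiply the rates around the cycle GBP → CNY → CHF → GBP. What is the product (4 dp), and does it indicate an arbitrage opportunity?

Around GBP → CNY → CHF → GBP: 1 ÷ 0.11866 × 0.14657 × 0.80955 = 0.999964
Product ≈ 1 (deviation 0.004%, within rounding noise).

1.0000 (no arbitrage)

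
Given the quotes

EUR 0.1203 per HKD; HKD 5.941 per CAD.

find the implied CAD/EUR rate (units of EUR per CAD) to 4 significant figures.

1 CAD × 5.941 = 5.941 HKD
5.941 HKD × 0.1203 = 0.714702 EUR

CAD/EUR = 0.7147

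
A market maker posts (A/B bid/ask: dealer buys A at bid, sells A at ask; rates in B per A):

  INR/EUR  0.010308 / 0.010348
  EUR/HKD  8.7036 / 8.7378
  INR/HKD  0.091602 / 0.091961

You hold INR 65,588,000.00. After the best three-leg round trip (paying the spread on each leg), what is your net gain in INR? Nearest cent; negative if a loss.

Net profit: INR 858,303.27

Best loop INR → HKD → EUR → INR:
INR 65,588,000.00 × 0.091602 (sell INR at bid) = HKD 6,007,991.98
HKD 6,007,991.98 ÷ 8.7378 (buy EUR at ask) = EUR 687,586.35
EUR 687,586.35 ÷ 0.010348 (buy INR at ask) = INR 66,446,303.27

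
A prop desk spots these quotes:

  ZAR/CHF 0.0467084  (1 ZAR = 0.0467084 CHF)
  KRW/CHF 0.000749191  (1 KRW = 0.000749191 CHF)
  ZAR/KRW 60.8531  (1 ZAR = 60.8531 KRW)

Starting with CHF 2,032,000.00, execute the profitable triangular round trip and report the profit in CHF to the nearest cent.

Profitable loop is CHF → KRW → ZAR → CHF:
CHF 2,032,000.00 ÷ 0.000749191 = KRW 2,712,258,957
KRW 2,712,258,957 ÷ 60.8531 = ZAR 44,570,596.35
ZAR 44,570,596.35 × 0.0467084 = CHF 2,081,821.24
Profit = CHF 2,081,821.24 − CHF 2,032,000.00

Profit: CHF 49,821.24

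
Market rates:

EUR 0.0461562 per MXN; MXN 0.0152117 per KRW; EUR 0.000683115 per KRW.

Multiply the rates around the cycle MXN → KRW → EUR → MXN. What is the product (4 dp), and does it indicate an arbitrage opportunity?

0.9729 (arbitrage exists)

Around MXN → KRW → EUR → MXN: 1 ÷ 0.0152117 × 0.000683115 ÷ 0.0461562 = 0.972940
Product < 1; profitable direction is MXN → EUR → KRW → MXN.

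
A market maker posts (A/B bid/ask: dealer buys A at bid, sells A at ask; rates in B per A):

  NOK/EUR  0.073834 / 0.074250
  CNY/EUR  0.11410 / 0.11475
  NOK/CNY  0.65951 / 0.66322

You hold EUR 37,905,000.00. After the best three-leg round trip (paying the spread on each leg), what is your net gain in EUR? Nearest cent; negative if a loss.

Best loop EUR → NOK → CNY → EUR:
EUR 37,905,000.00 ÷ 0.074250 (buy NOK at ask) = NOK 510,505,050.51
NOK 510,505,050.51 × 0.65951 (sell NOK at bid) = CNY 336,683,185.86
CNY 336,683,185.86 × 0.11410 (sell CNY at bid) = EUR 38,415,551.51

Net profit: EUR 510,551.51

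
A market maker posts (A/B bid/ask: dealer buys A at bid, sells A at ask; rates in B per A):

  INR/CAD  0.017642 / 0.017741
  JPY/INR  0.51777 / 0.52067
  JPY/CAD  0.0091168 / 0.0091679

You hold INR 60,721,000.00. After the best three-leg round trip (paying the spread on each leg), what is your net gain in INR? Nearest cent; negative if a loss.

Net result: INR -221,226.47 (no profitable arbitrage after spreads)

Best loop INR → CAD → JPY → INR:
INR 60,721,000.00 × 0.017642 (sell INR at bid) = CAD 1,071,239.88
CAD 1,071,239.88 ÷ 0.0091679 (buy JPY at ask) = JPY 116,846,811
JPY 116,846,811 × 0.51777 (sell JPY at bid) = INR 60,499,773.53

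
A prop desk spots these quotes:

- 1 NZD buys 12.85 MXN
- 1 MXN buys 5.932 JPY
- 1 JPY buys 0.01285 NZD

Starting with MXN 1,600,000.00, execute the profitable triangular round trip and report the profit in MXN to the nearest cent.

Profit: MXN 33,475.35

Profitable loop is MXN → NZD → JPY → MXN:
MXN 1,600,000.00 ÷ 12.85 = NZD 124,513.62
NZD 124,513.62 ÷ 0.01285 = JPY 9,689,776
JPY 9,689,776 ÷ 5.932 = MXN 1,633,475.35
Profit = MXN 1,633,475.35 − MXN 1,600,000.00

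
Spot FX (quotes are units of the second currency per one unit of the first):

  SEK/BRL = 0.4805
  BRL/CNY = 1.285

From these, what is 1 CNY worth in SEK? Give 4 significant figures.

1 CNY ÷ 1.285 = 0.77821 BRL
0.77821 BRL ÷ 0.4805 = 1.61958 SEK

CNY/SEK = 1.620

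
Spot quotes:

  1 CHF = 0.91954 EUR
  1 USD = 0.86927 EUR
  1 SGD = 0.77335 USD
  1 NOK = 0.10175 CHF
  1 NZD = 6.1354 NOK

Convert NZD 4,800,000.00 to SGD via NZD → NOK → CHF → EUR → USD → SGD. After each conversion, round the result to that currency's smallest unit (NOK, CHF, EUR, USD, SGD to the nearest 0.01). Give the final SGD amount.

NZD 4,800,000.00 × 6.1354 = NOK 29,449,920.00
NOK 29,449,920.00 × 0.10175 = CHF 2,996,529.36
CHF 2,996,529.36 × 0.91954 = EUR 2,755,428.61
EUR 2,755,428.61 ÷ 0.86927 = USD 3,169,819.06
USD 3,169,819.06 ÷ 0.77335 = SGD 4,098,815.62

SGD 4,098,815.62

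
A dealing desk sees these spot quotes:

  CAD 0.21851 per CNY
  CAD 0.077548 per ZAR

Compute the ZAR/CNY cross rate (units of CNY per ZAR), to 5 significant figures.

1 ZAR × 0.077548 = 0.077548 CAD
0.077548 CAD ÷ 0.21851 = 0.354895 CNY

ZAR/CNY = 0.35489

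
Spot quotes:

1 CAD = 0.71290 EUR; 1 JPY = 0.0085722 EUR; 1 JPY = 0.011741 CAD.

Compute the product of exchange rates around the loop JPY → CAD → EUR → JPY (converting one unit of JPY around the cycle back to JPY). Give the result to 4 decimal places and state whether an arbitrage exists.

Around JPY → CAD → EUR → JPY: 1 × 0.011741 × 0.71290 ÷ 0.0085722 = 0.976431
Product < 1; profitable direction is JPY → EUR → CAD → JPY.

0.9764 (arbitrage exists)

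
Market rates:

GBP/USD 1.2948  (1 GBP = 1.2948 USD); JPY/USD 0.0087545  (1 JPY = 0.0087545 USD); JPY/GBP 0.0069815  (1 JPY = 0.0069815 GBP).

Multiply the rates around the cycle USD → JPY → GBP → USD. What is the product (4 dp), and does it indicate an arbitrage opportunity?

Around USD → JPY → GBP → USD: 1 ÷ 0.0087545 × 0.0069815 × 1.2948 = 1.032571
Product > 1; profitable direction is USD → JPY → GBP → USD.

1.0326 (arbitrage exists)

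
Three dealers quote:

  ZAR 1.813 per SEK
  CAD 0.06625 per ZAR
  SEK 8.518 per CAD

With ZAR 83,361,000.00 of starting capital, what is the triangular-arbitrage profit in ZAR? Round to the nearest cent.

Profitable loop is ZAR → CAD → SEK → ZAR:
ZAR 83,361,000.00 × 0.06625 = CAD 5,522,666.25
CAD 5,522,666.25 × 8.518 = SEK 47,042,071.12
SEK 47,042,071.12 × 1.813 = ZAR 85,287,274.94
Profit = ZAR 85,287,274.94 − ZAR 83,361,000.00

Profit: ZAR 1,926,274.94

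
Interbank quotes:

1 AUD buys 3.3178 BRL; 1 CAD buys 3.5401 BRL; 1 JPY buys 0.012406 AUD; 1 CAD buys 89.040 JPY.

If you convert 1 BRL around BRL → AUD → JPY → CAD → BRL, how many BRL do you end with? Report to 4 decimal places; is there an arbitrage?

Around BRL → AUD → JPY → CAD → BRL: 1 ÷ 3.3178 ÷ 0.012406 ÷ 89.040 × 3.5401 = 0.965936
Product < 1; profitable direction is BRL → CAD → JPY → AUD → BRL.

0.9659 (arbitrage exists)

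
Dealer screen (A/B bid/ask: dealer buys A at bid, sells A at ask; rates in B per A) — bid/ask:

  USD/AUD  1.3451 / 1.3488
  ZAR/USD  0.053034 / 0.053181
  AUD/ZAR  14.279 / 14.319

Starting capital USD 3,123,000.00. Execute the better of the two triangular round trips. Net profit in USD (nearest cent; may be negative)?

Net profit: USD 58,110.35

Best loop USD → AUD → ZAR → USD:
USD 3,123,000.00 × 1.3451 (sell USD at bid) = AUD 4,200,747.30
AUD 4,200,747.30 × 14.279 (sell AUD at bid) = ZAR 59,982,470.70
ZAR 59,982,470.70 × 0.053034 (sell ZAR at bid) = USD 3,181,110.35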